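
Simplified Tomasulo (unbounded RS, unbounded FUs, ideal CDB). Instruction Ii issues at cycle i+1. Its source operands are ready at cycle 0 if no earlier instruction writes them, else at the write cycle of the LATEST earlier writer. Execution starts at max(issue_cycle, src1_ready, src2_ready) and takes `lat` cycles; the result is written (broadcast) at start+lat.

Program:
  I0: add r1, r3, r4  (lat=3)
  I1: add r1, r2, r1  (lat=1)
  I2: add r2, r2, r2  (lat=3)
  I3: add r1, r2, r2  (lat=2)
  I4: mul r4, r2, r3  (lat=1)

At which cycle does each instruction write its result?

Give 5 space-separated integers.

I0 add r1: issue@1 deps=(None,None) exec_start@1 write@4
I1 add r1: issue@2 deps=(None,0) exec_start@4 write@5
I2 add r2: issue@3 deps=(None,None) exec_start@3 write@6
I3 add r1: issue@4 deps=(2,2) exec_start@6 write@8
I4 mul r4: issue@5 deps=(2,None) exec_start@6 write@7

Answer: 4 5 6 8 7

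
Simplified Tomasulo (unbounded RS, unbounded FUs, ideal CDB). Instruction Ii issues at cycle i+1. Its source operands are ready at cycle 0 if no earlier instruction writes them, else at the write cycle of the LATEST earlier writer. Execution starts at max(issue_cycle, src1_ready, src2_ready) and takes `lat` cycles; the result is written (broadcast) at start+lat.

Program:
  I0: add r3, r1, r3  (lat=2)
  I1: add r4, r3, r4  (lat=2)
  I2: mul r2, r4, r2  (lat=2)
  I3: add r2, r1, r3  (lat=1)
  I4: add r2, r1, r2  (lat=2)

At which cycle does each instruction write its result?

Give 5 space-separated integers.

I0 add r3: issue@1 deps=(None,None) exec_start@1 write@3
I1 add r4: issue@2 deps=(0,None) exec_start@3 write@5
I2 mul r2: issue@3 deps=(1,None) exec_start@5 write@7
I3 add r2: issue@4 deps=(None,0) exec_start@4 write@5
I4 add r2: issue@5 deps=(None,3) exec_start@5 write@7

Answer: 3 5 7 5 7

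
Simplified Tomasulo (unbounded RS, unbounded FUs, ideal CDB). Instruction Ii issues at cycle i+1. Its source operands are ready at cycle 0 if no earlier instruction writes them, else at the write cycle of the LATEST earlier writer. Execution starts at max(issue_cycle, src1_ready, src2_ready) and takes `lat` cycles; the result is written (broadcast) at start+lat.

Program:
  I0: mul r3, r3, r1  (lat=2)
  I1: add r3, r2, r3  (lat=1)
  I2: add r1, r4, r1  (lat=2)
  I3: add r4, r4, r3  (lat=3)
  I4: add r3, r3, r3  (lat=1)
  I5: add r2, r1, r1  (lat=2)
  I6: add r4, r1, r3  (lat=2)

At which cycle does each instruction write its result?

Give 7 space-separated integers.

I0 mul r3: issue@1 deps=(None,None) exec_start@1 write@3
I1 add r3: issue@2 deps=(None,0) exec_start@3 write@4
I2 add r1: issue@3 deps=(None,None) exec_start@3 write@5
I3 add r4: issue@4 deps=(None,1) exec_start@4 write@7
I4 add r3: issue@5 deps=(1,1) exec_start@5 write@6
I5 add r2: issue@6 deps=(2,2) exec_start@6 write@8
I6 add r4: issue@7 deps=(2,4) exec_start@7 write@9

Answer: 3 4 5 7 6 8 9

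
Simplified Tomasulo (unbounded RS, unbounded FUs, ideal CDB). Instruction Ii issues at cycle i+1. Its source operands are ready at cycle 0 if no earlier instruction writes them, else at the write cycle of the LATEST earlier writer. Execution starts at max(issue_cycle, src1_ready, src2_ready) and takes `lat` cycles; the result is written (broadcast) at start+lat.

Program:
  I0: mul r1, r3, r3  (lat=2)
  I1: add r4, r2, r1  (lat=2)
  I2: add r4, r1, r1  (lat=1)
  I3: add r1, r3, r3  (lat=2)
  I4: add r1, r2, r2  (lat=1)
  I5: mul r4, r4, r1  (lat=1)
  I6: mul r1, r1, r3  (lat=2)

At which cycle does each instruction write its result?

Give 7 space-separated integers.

Answer: 3 5 4 6 6 7 9

Derivation:
I0 mul r1: issue@1 deps=(None,None) exec_start@1 write@3
I1 add r4: issue@2 deps=(None,0) exec_start@3 write@5
I2 add r4: issue@3 deps=(0,0) exec_start@3 write@4
I3 add r1: issue@4 deps=(None,None) exec_start@4 write@6
I4 add r1: issue@5 deps=(None,None) exec_start@5 write@6
I5 mul r4: issue@6 deps=(2,4) exec_start@6 write@7
I6 mul r1: issue@7 deps=(4,None) exec_start@7 write@9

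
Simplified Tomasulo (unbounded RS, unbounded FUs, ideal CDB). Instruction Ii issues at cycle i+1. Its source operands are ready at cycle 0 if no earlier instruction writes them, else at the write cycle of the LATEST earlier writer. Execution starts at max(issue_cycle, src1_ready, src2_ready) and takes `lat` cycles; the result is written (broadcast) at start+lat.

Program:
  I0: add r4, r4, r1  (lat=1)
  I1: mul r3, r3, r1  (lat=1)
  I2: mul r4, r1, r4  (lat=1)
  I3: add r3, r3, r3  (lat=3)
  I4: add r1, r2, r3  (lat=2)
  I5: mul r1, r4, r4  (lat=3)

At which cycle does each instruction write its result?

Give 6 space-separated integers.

Answer: 2 3 4 7 9 9

Derivation:
I0 add r4: issue@1 deps=(None,None) exec_start@1 write@2
I1 mul r3: issue@2 deps=(None,None) exec_start@2 write@3
I2 mul r4: issue@3 deps=(None,0) exec_start@3 write@4
I3 add r3: issue@4 deps=(1,1) exec_start@4 write@7
I4 add r1: issue@5 deps=(None,3) exec_start@7 write@9
I5 mul r1: issue@6 deps=(2,2) exec_start@6 write@9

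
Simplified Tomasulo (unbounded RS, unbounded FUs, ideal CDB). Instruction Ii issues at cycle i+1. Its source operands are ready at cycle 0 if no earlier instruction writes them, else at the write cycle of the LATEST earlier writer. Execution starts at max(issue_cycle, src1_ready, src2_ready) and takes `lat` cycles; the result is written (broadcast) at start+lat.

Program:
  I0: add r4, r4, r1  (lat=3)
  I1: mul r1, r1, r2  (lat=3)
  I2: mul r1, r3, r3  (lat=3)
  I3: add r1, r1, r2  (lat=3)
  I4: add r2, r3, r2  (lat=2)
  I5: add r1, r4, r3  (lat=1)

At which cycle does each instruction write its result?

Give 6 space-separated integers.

I0 add r4: issue@1 deps=(None,None) exec_start@1 write@4
I1 mul r1: issue@2 deps=(None,None) exec_start@2 write@5
I2 mul r1: issue@3 deps=(None,None) exec_start@3 write@6
I3 add r1: issue@4 deps=(2,None) exec_start@6 write@9
I4 add r2: issue@5 deps=(None,None) exec_start@5 write@7
I5 add r1: issue@6 deps=(0,None) exec_start@6 write@7

Answer: 4 5 6 9 7 7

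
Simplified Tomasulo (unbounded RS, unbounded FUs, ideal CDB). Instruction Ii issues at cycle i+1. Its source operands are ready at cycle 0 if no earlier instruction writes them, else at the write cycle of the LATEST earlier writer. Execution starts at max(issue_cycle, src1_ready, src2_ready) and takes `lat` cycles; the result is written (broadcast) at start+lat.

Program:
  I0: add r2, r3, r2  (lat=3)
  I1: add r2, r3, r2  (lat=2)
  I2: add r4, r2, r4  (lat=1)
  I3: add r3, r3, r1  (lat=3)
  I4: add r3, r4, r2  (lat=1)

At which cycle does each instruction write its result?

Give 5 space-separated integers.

Answer: 4 6 7 7 8

Derivation:
I0 add r2: issue@1 deps=(None,None) exec_start@1 write@4
I1 add r2: issue@2 deps=(None,0) exec_start@4 write@6
I2 add r4: issue@3 deps=(1,None) exec_start@6 write@7
I3 add r3: issue@4 deps=(None,None) exec_start@4 write@7
I4 add r3: issue@5 deps=(2,1) exec_start@7 write@8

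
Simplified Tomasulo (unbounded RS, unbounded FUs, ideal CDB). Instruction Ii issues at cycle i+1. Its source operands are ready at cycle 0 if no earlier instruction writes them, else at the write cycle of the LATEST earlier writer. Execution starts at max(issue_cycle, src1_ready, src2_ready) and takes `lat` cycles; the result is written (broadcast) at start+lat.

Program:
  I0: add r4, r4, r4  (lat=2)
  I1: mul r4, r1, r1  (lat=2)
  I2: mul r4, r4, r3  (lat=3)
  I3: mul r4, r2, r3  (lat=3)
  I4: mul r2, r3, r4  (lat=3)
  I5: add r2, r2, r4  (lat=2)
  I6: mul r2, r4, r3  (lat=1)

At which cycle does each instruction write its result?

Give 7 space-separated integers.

I0 add r4: issue@1 deps=(None,None) exec_start@1 write@3
I1 mul r4: issue@2 deps=(None,None) exec_start@2 write@4
I2 mul r4: issue@3 deps=(1,None) exec_start@4 write@7
I3 mul r4: issue@4 deps=(None,None) exec_start@4 write@7
I4 mul r2: issue@5 deps=(None,3) exec_start@7 write@10
I5 add r2: issue@6 deps=(4,3) exec_start@10 write@12
I6 mul r2: issue@7 deps=(3,None) exec_start@7 write@8

Answer: 3 4 7 7 10 12 8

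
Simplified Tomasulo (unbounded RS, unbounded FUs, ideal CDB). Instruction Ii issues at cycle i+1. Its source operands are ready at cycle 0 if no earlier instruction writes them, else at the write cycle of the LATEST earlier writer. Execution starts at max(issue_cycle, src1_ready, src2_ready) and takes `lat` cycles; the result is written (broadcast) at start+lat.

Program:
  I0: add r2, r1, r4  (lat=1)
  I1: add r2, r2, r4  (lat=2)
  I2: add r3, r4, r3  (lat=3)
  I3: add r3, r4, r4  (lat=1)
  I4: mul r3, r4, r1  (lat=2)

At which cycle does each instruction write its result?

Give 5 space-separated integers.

I0 add r2: issue@1 deps=(None,None) exec_start@1 write@2
I1 add r2: issue@2 deps=(0,None) exec_start@2 write@4
I2 add r3: issue@3 deps=(None,None) exec_start@3 write@6
I3 add r3: issue@4 deps=(None,None) exec_start@4 write@5
I4 mul r3: issue@5 deps=(None,None) exec_start@5 write@7

Answer: 2 4 6 5 7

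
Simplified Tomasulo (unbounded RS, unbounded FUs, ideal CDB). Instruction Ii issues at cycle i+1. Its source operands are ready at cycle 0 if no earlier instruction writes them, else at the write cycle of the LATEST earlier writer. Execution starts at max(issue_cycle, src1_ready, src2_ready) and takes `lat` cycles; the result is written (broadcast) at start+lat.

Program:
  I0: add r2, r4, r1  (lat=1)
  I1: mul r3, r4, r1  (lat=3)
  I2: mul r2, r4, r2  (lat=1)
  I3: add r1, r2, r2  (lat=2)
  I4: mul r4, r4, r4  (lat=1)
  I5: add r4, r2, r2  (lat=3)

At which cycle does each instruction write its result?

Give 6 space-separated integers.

Answer: 2 5 4 6 6 9

Derivation:
I0 add r2: issue@1 deps=(None,None) exec_start@1 write@2
I1 mul r3: issue@2 deps=(None,None) exec_start@2 write@5
I2 mul r2: issue@3 deps=(None,0) exec_start@3 write@4
I3 add r1: issue@4 deps=(2,2) exec_start@4 write@6
I4 mul r4: issue@5 deps=(None,None) exec_start@5 write@6
I5 add r4: issue@6 deps=(2,2) exec_start@6 write@9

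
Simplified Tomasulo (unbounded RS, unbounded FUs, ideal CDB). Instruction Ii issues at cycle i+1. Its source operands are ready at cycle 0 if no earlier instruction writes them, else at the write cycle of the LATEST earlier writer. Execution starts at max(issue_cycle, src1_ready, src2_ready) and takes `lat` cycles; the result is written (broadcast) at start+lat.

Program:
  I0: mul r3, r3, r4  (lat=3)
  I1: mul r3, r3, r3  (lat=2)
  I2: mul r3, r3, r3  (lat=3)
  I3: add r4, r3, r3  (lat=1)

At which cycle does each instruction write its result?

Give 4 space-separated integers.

Answer: 4 6 9 10

Derivation:
I0 mul r3: issue@1 deps=(None,None) exec_start@1 write@4
I1 mul r3: issue@2 deps=(0,0) exec_start@4 write@6
I2 mul r3: issue@3 deps=(1,1) exec_start@6 write@9
I3 add r4: issue@4 deps=(2,2) exec_start@9 write@10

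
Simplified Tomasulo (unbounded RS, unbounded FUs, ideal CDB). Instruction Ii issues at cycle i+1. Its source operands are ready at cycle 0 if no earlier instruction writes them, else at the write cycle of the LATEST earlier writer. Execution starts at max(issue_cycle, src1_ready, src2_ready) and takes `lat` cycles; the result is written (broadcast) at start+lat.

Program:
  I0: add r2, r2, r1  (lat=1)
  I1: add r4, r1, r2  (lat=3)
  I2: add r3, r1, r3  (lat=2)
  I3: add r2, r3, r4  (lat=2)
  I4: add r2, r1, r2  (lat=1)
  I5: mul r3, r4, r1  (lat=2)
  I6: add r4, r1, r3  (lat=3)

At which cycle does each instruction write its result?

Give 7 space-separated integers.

I0 add r2: issue@1 deps=(None,None) exec_start@1 write@2
I1 add r4: issue@2 deps=(None,0) exec_start@2 write@5
I2 add r3: issue@3 deps=(None,None) exec_start@3 write@5
I3 add r2: issue@4 deps=(2,1) exec_start@5 write@7
I4 add r2: issue@5 deps=(None,3) exec_start@7 write@8
I5 mul r3: issue@6 deps=(1,None) exec_start@6 write@8
I6 add r4: issue@7 deps=(None,5) exec_start@8 write@11

Answer: 2 5 5 7 8 8 11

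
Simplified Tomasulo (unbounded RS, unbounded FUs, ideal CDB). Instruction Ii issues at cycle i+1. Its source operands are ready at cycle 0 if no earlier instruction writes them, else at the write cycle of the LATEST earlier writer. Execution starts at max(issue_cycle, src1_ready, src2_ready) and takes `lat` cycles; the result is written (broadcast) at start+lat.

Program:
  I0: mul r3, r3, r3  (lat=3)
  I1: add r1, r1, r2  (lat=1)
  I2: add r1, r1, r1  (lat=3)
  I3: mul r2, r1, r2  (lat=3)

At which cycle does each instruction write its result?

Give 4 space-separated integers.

Answer: 4 3 6 9

Derivation:
I0 mul r3: issue@1 deps=(None,None) exec_start@1 write@4
I1 add r1: issue@2 deps=(None,None) exec_start@2 write@3
I2 add r1: issue@3 deps=(1,1) exec_start@3 write@6
I3 mul r2: issue@4 deps=(2,None) exec_start@6 write@9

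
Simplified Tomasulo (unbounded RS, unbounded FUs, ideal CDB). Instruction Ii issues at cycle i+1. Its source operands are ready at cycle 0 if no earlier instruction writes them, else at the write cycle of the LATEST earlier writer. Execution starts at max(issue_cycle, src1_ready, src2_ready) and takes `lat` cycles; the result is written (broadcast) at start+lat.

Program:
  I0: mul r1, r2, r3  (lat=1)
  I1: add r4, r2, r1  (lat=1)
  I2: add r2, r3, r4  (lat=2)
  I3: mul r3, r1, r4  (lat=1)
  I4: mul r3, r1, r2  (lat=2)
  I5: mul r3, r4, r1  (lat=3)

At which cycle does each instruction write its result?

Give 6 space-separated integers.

I0 mul r1: issue@1 deps=(None,None) exec_start@1 write@2
I1 add r4: issue@2 deps=(None,0) exec_start@2 write@3
I2 add r2: issue@3 deps=(None,1) exec_start@3 write@5
I3 mul r3: issue@4 deps=(0,1) exec_start@4 write@5
I4 mul r3: issue@5 deps=(0,2) exec_start@5 write@7
I5 mul r3: issue@6 deps=(1,0) exec_start@6 write@9

Answer: 2 3 5 5 7 9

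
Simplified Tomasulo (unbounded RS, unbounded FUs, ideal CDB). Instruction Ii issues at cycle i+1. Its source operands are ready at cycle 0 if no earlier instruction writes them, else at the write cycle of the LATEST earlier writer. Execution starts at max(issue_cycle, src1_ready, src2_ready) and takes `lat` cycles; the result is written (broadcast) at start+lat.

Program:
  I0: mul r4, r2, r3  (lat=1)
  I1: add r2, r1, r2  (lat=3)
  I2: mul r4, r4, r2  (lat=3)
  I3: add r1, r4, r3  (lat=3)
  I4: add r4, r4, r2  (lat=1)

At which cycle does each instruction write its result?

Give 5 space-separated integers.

I0 mul r4: issue@1 deps=(None,None) exec_start@1 write@2
I1 add r2: issue@2 deps=(None,None) exec_start@2 write@5
I2 mul r4: issue@3 deps=(0,1) exec_start@5 write@8
I3 add r1: issue@4 deps=(2,None) exec_start@8 write@11
I4 add r4: issue@5 deps=(2,1) exec_start@8 write@9

Answer: 2 5 8 11 9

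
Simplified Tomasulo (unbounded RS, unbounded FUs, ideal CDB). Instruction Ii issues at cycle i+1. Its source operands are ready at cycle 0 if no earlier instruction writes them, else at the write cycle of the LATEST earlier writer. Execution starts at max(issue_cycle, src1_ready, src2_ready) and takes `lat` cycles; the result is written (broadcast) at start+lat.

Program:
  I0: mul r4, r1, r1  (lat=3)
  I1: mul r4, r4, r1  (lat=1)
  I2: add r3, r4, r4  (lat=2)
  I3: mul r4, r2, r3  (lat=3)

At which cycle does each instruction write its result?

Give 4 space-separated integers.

I0 mul r4: issue@1 deps=(None,None) exec_start@1 write@4
I1 mul r4: issue@2 deps=(0,None) exec_start@4 write@5
I2 add r3: issue@3 deps=(1,1) exec_start@5 write@7
I3 mul r4: issue@4 deps=(None,2) exec_start@7 write@10

Answer: 4 5 7 10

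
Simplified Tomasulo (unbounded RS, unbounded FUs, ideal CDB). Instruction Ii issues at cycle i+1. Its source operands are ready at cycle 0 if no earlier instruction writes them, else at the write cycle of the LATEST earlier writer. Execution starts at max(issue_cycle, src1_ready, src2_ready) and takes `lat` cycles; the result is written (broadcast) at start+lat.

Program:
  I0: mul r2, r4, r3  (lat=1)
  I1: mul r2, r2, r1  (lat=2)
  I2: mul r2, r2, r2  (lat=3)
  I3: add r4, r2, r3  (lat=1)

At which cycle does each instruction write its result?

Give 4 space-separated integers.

I0 mul r2: issue@1 deps=(None,None) exec_start@1 write@2
I1 mul r2: issue@2 deps=(0,None) exec_start@2 write@4
I2 mul r2: issue@3 deps=(1,1) exec_start@4 write@7
I3 add r4: issue@4 deps=(2,None) exec_start@7 write@8

Answer: 2 4 7 8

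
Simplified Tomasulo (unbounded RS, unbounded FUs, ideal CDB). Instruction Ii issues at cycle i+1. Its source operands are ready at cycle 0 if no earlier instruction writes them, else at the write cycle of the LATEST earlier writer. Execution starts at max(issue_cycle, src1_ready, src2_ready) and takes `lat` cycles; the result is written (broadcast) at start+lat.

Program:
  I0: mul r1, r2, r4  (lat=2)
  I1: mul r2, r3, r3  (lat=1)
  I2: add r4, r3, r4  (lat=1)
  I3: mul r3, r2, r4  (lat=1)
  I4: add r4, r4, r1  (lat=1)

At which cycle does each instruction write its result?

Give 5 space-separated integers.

I0 mul r1: issue@1 deps=(None,None) exec_start@1 write@3
I1 mul r2: issue@2 deps=(None,None) exec_start@2 write@3
I2 add r4: issue@3 deps=(None,None) exec_start@3 write@4
I3 mul r3: issue@4 deps=(1,2) exec_start@4 write@5
I4 add r4: issue@5 deps=(2,0) exec_start@5 write@6

Answer: 3 3 4 5 6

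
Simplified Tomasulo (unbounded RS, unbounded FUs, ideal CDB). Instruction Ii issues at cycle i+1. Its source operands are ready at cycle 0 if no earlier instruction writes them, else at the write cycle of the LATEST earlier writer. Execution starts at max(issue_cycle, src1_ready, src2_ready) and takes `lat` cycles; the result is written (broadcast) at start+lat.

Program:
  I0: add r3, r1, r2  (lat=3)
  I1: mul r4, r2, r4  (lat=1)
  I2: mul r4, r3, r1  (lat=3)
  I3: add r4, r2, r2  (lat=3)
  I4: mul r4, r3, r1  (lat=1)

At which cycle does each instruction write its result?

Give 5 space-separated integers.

Answer: 4 3 7 7 6

Derivation:
I0 add r3: issue@1 deps=(None,None) exec_start@1 write@4
I1 mul r4: issue@2 deps=(None,None) exec_start@2 write@3
I2 mul r4: issue@3 deps=(0,None) exec_start@4 write@7
I3 add r4: issue@4 deps=(None,None) exec_start@4 write@7
I4 mul r4: issue@5 deps=(0,None) exec_start@5 write@6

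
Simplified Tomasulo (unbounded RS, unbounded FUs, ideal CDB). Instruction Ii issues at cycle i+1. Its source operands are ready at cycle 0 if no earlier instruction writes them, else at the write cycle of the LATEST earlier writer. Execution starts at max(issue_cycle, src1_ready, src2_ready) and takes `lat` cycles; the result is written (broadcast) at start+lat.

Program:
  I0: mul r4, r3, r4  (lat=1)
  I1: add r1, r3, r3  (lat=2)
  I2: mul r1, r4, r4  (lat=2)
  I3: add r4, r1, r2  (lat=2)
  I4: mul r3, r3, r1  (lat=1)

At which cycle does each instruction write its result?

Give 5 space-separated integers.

I0 mul r4: issue@1 deps=(None,None) exec_start@1 write@2
I1 add r1: issue@2 deps=(None,None) exec_start@2 write@4
I2 mul r1: issue@3 deps=(0,0) exec_start@3 write@5
I3 add r4: issue@4 deps=(2,None) exec_start@5 write@7
I4 mul r3: issue@5 deps=(None,2) exec_start@5 write@6

Answer: 2 4 5 7 6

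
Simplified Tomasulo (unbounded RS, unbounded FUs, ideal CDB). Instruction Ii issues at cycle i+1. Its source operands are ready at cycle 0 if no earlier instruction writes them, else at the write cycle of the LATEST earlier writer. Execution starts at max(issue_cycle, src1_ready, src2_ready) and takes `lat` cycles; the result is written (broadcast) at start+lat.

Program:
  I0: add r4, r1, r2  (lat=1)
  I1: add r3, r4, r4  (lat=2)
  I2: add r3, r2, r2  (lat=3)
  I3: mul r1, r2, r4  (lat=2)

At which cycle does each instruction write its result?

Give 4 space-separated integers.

Answer: 2 4 6 6

Derivation:
I0 add r4: issue@1 deps=(None,None) exec_start@1 write@2
I1 add r3: issue@2 deps=(0,0) exec_start@2 write@4
I2 add r3: issue@3 deps=(None,None) exec_start@3 write@6
I3 mul r1: issue@4 deps=(None,0) exec_start@4 write@6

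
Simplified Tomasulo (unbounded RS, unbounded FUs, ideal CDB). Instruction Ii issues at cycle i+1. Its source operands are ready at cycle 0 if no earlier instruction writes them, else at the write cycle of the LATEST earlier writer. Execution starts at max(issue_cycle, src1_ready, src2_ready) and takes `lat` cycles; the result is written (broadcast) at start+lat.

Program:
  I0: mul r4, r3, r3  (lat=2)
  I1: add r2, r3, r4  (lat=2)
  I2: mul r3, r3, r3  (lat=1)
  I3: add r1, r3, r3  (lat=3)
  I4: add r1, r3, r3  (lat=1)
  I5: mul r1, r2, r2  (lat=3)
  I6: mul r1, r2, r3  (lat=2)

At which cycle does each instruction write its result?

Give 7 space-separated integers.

I0 mul r4: issue@1 deps=(None,None) exec_start@1 write@3
I1 add r2: issue@2 deps=(None,0) exec_start@3 write@5
I2 mul r3: issue@3 deps=(None,None) exec_start@3 write@4
I3 add r1: issue@4 deps=(2,2) exec_start@4 write@7
I4 add r1: issue@5 deps=(2,2) exec_start@5 write@6
I5 mul r1: issue@6 deps=(1,1) exec_start@6 write@9
I6 mul r1: issue@7 deps=(1,2) exec_start@7 write@9

Answer: 3 5 4 7 6 9 9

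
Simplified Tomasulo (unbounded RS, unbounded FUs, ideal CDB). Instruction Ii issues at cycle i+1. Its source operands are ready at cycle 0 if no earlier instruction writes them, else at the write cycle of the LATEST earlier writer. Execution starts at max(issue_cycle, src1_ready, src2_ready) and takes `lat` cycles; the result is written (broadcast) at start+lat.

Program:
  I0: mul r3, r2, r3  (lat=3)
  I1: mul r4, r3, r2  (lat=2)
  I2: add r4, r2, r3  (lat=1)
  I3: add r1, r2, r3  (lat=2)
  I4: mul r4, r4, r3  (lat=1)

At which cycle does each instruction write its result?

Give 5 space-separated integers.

Answer: 4 6 5 6 6

Derivation:
I0 mul r3: issue@1 deps=(None,None) exec_start@1 write@4
I1 mul r4: issue@2 deps=(0,None) exec_start@4 write@6
I2 add r4: issue@3 deps=(None,0) exec_start@4 write@5
I3 add r1: issue@4 deps=(None,0) exec_start@4 write@6
I4 mul r4: issue@5 deps=(2,0) exec_start@5 write@6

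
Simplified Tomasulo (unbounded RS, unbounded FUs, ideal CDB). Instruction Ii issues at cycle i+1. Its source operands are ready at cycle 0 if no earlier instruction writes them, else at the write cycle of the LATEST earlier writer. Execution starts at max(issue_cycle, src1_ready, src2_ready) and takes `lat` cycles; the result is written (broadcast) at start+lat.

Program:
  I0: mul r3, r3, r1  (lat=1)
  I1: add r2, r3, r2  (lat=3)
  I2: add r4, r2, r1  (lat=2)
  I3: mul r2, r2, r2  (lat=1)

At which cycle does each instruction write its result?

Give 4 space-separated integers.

Answer: 2 5 7 6

Derivation:
I0 mul r3: issue@1 deps=(None,None) exec_start@1 write@2
I1 add r2: issue@2 deps=(0,None) exec_start@2 write@5
I2 add r4: issue@3 deps=(1,None) exec_start@5 write@7
I3 mul r2: issue@4 deps=(1,1) exec_start@5 write@6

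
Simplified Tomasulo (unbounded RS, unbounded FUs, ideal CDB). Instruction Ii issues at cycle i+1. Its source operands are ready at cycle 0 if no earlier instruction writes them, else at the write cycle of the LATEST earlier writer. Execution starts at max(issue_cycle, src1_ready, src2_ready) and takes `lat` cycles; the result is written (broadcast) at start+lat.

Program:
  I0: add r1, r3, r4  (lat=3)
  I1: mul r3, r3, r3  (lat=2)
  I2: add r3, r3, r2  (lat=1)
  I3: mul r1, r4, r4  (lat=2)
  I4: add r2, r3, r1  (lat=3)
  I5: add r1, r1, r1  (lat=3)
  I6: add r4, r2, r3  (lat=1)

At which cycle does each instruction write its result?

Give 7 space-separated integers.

Answer: 4 4 5 6 9 9 10

Derivation:
I0 add r1: issue@1 deps=(None,None) exec_start@1 write@4
I1 mul r3: issue@2 deps=(None,None) exec_start@2 write@4
I2 add r3: issue@3 deps=(1,None) exec_start@4 write@5
I3 mul r1: issue@4 deps=(None,None) exec_start@4 write@6
I4 add r2: issue@5 deps=(2,3) exec_start@6 write@9
I5 add r1: issue@6 deps=(3,3) exec_start@6 write@9
I6 add r4: issue@7 deps=(4,2) exec_start@9 write@10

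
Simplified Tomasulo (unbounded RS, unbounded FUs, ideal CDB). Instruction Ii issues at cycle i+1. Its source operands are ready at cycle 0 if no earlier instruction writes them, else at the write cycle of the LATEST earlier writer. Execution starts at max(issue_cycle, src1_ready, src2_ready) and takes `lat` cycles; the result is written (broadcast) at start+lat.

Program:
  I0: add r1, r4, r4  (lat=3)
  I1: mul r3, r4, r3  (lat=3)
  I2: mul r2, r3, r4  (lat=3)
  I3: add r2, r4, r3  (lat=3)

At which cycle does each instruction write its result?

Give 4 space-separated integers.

Answer: 4 5 8 8

Derivation:
I0 add r1: issue@1 deps=(None,None) exec_start@1 write@4
I1 mul r3: issue@2 deps=(None,None) exec_start@2 write@5
I2 mul r2: issue@3 deps=(1,None) exec_start@5 write@8
I3 add r2: issue@4 deps=(None,1) exec_start@5 write@8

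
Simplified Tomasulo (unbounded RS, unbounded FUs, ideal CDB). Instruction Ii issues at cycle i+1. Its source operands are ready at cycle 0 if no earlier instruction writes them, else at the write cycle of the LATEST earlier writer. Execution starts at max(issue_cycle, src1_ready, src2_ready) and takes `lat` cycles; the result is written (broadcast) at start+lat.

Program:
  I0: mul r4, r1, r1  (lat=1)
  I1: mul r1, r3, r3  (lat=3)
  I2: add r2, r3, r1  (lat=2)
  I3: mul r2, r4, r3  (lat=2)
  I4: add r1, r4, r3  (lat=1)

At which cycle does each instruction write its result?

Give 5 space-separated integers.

I0 mul r4: issue@1 deps=(None,None) exec_start@1 write@2
I1 mul r1: issue@2 deps=(None,None) exec_start@2 write@5
I2 add r2: issue@3 deps=(None,1) exec_start@5 write@7
I3 mul r2: issue@4 deps=(0,None) exec_start@4 write@6
I4 add r1: issue@5 deps=(0,None) exec_start@5 write@6

Answer: 2 5 7 6 6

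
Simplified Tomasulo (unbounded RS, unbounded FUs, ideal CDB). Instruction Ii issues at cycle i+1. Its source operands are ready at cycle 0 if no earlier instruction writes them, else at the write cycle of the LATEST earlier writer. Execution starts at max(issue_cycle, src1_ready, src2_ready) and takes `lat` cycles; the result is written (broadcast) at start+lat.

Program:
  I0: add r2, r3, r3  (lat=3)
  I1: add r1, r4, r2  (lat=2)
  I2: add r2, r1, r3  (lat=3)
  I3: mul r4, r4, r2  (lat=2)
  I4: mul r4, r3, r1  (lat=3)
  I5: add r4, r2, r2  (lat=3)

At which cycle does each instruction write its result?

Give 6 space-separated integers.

Answer: 4 6 9 11 9 12

Derivation:
I0 add r2: issue@1 deps=(None,None) exec_start@1 write@4
I1 add r1: issue@2 deps=(None,0) exec_start@4 write@6
I2 add r2: issue@3 deps=(1,None) exec_start@6 write@9
I3 mul r4: issue@4 deps=(None,2) exec_start@9 write@11
I4 mul r4: issue@5 deps=(None,1) exec_start@6 write@9
I5 add r4: issue@6 deps=(2,2) exec_start@9 write@12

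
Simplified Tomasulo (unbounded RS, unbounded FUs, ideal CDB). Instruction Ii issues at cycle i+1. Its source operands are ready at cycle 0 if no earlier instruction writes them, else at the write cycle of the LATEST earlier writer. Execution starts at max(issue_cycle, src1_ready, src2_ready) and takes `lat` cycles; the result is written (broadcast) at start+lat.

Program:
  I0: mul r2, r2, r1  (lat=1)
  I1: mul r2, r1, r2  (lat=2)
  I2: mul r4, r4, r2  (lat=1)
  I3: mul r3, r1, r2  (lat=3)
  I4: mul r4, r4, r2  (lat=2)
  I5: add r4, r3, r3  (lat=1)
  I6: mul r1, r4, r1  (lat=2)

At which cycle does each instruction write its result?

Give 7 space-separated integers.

Answer: 2 4 5 7 7 8 10

Derivation:
I0 mul r2: issue@1 deps=(None,None) exec_start@1 write@2
I1 mul r2: issue@2 deps=(None,0) exec_start@2 write@4
I2 mul r4: issue@3 deps=(None,1) exec_start@4 write@5
I3 mul r3: issue@4 deps=(None,1) exec_start@4 write@7
I4 mul r4: issue@5 deps=(2,1) exec_start@5 write@7
I5 add r4: issue@6 deps=(3,3) exec_start@7 write@8
I6 mul r1: issue@7 deps=(5,None) exec_start@8 write@10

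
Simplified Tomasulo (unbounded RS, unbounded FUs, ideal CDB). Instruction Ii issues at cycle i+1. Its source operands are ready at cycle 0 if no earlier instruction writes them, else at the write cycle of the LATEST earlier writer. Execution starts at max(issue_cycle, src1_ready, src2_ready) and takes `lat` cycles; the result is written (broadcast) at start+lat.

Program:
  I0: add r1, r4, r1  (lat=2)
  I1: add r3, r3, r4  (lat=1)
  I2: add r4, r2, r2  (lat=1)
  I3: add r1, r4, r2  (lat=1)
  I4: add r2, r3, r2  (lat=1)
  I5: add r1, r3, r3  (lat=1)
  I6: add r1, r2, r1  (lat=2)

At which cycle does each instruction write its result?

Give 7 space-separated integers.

Answer: 3 3 4 5 6 7 9

Derivation:
I0 add r1: issue@1 deps=(None,None) exec_start@1 write@3
I1 add r3: issue@2 deps=(None,None) exec_start@2 write@3
I2 add r4: issue@3 deps=(None,None) exec_start@3 write@4
I3 add r1: issue@4 deps=(2,None) exec_start@4 write@5
I4 add r2: issue@5 deps=(1,None) exec_start@5 write@6
I5 add r1: issue@6 deps=(1,1) exec_start@6 write@7
I6 add r1: issue@7 deps=(4,5) exec_start@7 write@9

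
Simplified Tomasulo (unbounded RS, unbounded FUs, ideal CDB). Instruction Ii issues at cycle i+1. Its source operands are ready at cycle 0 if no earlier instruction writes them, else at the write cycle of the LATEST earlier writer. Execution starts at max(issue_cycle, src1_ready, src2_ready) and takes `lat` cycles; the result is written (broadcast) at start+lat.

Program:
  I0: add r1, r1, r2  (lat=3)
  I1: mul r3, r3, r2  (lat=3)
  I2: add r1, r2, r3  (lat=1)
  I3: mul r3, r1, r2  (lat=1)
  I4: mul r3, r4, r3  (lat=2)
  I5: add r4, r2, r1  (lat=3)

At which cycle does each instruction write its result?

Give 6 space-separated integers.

I0 add r1: issue@1 deps=(None,None) exec_start@1 write@4
I1 mul r3: issue@2 deps=(None,None) exec_start@2 write@5
I2 add r1: issue@3 deps=(None,1) exec_start@5 write@6
I3 mul r3: issue@4 deps=(2,None) exec_start@6 write@7
I4 mul r3: issue@5 deps=(None,3) exec_start@7 write@9
I5 add r4: issue@6 deps=(None,2) exec_start@6 write@9

Answer: 4 5 6 7 9 9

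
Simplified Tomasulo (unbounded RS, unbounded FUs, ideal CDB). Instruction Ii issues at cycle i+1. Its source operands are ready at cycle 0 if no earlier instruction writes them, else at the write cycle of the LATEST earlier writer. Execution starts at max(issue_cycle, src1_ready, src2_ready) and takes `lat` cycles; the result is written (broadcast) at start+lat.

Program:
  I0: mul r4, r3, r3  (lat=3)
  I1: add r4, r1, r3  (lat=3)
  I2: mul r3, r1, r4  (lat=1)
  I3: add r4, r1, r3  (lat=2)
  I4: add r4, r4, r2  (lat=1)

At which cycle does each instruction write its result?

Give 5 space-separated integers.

Answer: 4 5 6 8 9

Derivation:
I0 mul r4: issue@1 deps=(None,None) exec_start@1 write@4
I1 add r4: issue@2 deps=(None,None) exec_start@2 write@5
I2 mul r3: issue@3 deps=(None,1) exec_start@5 write@6
I3 add r4: issue@4 deps=(None,2) exec_start@6 write@8
I4 add r4: issue@5 deps=(3,None) exec_start@8 write@9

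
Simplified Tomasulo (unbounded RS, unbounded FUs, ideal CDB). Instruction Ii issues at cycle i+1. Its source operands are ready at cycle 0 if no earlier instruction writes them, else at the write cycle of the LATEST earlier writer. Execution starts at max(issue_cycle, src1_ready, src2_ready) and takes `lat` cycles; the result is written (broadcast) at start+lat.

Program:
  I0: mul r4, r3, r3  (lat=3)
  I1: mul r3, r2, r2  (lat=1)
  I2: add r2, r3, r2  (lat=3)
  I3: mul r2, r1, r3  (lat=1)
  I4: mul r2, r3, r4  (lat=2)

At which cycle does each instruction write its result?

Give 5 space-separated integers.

Answer: 4 3 6 5 7

Derivation:
I0 mul r4: issue@1 deps=(None,None) exec_start@1 write@4
I1 mul r3: issue@2 deps=(None,None) exec_start@2 write@3
I2 add r2: issue@3 deps=(1,None) exec_start@3 write@6
I3 mul r2: issue@4 deps=(None,1) exec_start@4 write@5
I4 mul r2: issue@5 deps=(1,0) exec_start@5 write@7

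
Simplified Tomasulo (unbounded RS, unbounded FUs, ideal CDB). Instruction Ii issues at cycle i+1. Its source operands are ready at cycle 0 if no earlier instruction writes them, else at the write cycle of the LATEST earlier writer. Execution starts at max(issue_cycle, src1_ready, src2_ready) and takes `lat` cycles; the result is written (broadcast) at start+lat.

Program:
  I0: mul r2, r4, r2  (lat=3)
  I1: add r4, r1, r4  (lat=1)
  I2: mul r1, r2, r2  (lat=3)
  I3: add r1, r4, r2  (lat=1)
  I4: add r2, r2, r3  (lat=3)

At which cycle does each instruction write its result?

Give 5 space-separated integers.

Answer: 4 3 7 5 8

Derivation:
I0 mul r2: issue@1 deps=(None,None) exec_start@1 write@4
I1 add r4: issue@2 deps=(None,None) exec_start@2 write@3
I2 mul r1: issue@3 deps=(0,0) exec_start@4 write@7
I3 add r1: issue@4 deps=(1,0) exec_start@4 write@5
I4 add r2: issue@5 deps=(0,None) exec_start@5 write@8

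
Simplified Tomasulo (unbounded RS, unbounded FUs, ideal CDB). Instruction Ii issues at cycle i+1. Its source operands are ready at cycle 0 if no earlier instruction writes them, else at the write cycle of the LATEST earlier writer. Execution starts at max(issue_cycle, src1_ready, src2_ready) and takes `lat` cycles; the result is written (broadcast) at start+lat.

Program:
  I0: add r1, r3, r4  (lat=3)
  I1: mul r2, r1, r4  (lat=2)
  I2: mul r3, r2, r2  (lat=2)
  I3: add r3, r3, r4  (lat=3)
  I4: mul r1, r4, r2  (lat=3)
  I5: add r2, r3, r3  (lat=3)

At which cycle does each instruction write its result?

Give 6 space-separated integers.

I0 add r1: issue@1 deps=(None,None) exec_start@1 write@4
I1 mul r2: issue@2 deps=(0,None) exec_start@4 write@6
I2 mul r3: issue@3 deps=(1,1) exec_start@6 write@8
I3 add r3: issue@4 deps=(2,None) exec_start@8 write@11
I4 mul r1: issue@5 deps=(None,1) exec_start@6 write@9
I5 add r2: issue@6 deps=(3,3) exec_start@11 write@14

Answer: 4 6 8 11 9 14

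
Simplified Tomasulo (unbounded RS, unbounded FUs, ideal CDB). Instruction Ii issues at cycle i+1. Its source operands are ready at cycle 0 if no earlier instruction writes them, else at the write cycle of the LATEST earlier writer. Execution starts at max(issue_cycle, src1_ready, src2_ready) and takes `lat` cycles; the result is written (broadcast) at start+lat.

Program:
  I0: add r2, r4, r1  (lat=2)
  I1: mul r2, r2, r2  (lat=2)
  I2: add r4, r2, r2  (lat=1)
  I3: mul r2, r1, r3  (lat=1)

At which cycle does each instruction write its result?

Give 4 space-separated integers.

Answer: 3 5 6 5

Derivation:
I0 add r2: issue@1 deps=(None,None) exec_start@1 write@3
I1 mul r2: issue@2 deps=(0,0) exec_start@3 write@5
I2 add r4: issue@3 deps=(1,1) exec_start@5 write@6
I3 mul r2: issue@4 deps=(None,None) exec_start@4 write@5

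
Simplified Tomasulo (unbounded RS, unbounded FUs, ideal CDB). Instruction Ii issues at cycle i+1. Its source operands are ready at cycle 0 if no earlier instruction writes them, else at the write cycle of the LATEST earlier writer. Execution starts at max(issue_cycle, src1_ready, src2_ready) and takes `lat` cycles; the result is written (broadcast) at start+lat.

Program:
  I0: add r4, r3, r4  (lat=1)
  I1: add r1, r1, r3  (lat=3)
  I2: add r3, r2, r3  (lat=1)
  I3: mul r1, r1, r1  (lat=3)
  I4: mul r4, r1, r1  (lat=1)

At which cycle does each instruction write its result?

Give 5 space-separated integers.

Answer: 2 5 4 8 9

Derivation:
I0 add r4: issue@1 deps=(None,None) exec_start@1 write@2
I1 add r1: issue@2 deps=(None,None) exec_start@2 write@5
I2 add r3: issue@3 deps=(None,None) exec_start@3 write@4
I3 mul r1: issue@4 deps=(1,1) exec_start@5 write@8
I4 mul r4: issue@5 deps=(3,3) exec_start@8 write@9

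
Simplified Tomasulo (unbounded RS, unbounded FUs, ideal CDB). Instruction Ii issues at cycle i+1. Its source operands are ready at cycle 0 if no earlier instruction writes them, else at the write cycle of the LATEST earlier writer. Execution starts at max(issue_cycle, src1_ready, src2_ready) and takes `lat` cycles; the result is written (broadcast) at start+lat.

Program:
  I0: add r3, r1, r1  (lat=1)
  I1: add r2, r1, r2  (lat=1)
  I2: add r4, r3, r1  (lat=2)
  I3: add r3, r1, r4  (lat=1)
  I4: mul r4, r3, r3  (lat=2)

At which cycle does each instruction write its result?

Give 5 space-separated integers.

I0 add r3: issue@1 deps=(None,None) exec_start@1 write@2
I1 add r2: issue@2 deps=(None,None) exec_start@2 write@3
I2 add r4: issue@3 deps=(0,None) exec_start@3 write@5
I3 add r3: issue@4 deps=(None,2) exec_start@5 write@6
I4 mul r4: issue@5 deps=(3,3) exec_start@6 write@8

Answer: 2 3 5 6 8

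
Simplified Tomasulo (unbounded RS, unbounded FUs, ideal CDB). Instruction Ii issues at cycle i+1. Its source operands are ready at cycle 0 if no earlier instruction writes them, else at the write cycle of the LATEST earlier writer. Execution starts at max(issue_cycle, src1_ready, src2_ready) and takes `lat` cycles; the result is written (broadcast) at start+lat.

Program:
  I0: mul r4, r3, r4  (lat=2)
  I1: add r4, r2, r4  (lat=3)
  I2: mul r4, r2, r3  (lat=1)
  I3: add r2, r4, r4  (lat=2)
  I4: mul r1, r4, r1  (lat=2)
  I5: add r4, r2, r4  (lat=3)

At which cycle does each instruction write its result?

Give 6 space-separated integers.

Answer: 3 6 4 6 7 9

Derivation:
I0 mul r4: issue@1 deps=(None,None) exec_start@1 write@3
I1 add r4: issue@2 deps=(None,0) exec_start@3 write@6
I2 mul r4: issue@3 deps=(None,None) exec_start@3 write@4
I3 add r2: issue@4 deps=(2,2) exec_start@4 write@6
I4 mul r1: issue@5 deps=(2,None) exec_start@5 write@7
I5 add r4: issue@6 deps=(3,2) exec_start@6 write@9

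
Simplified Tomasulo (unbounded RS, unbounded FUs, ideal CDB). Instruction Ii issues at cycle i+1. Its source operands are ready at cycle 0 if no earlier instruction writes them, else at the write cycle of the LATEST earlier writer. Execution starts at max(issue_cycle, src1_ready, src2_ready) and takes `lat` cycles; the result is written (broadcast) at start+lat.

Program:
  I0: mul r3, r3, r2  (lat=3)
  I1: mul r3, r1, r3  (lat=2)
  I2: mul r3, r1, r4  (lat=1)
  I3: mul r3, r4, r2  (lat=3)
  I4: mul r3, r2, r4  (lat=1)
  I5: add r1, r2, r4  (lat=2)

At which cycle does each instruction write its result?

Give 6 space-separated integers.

I0 mul r3: issue@1 deps=(None,None) exec_start@1 write@4
I1 mul r3: issue@2 deps=(None,0) exec_start@4 write@6
I2 mul r3: issue@3 deps=(None,None) exec_start@3 write@4
I3 mul r3: issue@4 deps=(None,None) exec_start@4 write@7
I4 mul r3: issue@5 deps=(None,None) exec_start@5 write@6
I5 add r1: issue@6 deps=(None,None) exec_start@6 write@8

Answer: 4 6 4 7 6 8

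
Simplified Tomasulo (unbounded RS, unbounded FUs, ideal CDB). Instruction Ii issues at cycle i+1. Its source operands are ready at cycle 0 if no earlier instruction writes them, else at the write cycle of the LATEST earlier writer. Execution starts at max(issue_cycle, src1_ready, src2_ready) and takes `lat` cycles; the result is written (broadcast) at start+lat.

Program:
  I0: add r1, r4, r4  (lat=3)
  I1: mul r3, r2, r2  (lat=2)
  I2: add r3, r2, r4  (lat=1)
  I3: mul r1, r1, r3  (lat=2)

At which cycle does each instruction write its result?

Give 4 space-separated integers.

I0 add r1: issue@1 deps=(None,None) exec_start@1 write@4
I1 mul r3: issue@2 deps=(None,None) exec_start@2 write@4
I2 add r3: issue@3 deps=(None,None) exec_start@3 write@4
I3 mul r1: issue@4 deps=(0,2) exec_start@4 write@6

Answer: 4 4 4 6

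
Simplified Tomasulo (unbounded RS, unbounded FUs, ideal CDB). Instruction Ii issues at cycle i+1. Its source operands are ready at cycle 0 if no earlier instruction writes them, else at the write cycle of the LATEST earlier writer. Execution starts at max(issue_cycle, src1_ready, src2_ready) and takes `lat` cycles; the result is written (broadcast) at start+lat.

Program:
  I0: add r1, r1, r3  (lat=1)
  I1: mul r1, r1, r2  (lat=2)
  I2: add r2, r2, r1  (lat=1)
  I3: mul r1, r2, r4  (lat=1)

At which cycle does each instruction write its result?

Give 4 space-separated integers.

Answer: 2 4 5 6

Derivation:
I0 add r1: issue@1 deps=(None,None) exec_start@1 write@2
I1 mul r1: issue@2 deps=(0,None) exec_start@2 write@4
I2 add r2: issue@3 deps=(None,1) exec_start@4 write@5
I3 mul r1: issue@4 deps=(2,None) exec_start@5 write@6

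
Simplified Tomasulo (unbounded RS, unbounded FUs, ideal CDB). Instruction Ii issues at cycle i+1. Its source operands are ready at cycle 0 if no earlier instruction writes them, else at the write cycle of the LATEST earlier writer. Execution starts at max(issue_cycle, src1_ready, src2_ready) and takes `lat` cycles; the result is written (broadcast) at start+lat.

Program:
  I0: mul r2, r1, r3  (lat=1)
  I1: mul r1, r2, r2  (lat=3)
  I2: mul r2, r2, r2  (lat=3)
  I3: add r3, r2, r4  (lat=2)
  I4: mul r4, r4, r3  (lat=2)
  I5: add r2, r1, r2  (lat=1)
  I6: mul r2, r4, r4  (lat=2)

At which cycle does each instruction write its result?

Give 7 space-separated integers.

Answer: 2 5 6 8 10 7 12

Derivation:
I0 mul r2: issue@1 deps=(None,None) exec_start@1 write@2
I1 mul r1: issue@2 deps=(0,0) exec_start@2 write@5
I2 mul r2: issue@3 deps=(0,0) exec_start@3 write@6
I3 add r3: issue@4 deps=(2,None) exec_start@6 write@8
I4 mul r4: issue@5 deps=(None,3) exec_start@8 write@10
I5 add r2: issue@6 deps=(1,2) exec_start@6 write@7
I6 mul r2: issue@7 deps=(4,4) exec_start@10 write@12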